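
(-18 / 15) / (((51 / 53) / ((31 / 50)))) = -1643 / 2125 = -0.77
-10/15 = -2/3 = -0.67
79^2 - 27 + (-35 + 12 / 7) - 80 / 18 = 6176.27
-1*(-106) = 106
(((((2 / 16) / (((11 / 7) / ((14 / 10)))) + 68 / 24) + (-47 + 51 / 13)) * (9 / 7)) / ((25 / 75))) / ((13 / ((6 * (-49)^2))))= -6377763609 / 37180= -171537.48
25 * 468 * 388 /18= 252200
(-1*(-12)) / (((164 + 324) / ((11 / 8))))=33 / 976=0.03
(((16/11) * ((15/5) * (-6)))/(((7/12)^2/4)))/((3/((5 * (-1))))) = 276480/539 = 512.95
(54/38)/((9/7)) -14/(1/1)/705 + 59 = 804844/13395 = 60.09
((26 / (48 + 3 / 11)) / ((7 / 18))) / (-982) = -286 / 202783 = -0.00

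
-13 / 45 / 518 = -13 / 23310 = -0.00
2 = 2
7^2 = 49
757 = 757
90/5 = 18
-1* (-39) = 39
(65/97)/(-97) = -0.01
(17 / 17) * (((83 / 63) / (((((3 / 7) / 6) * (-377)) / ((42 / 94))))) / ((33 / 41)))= -47642 / 1754181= -0.03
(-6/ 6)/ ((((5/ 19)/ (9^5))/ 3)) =-3365793/ 5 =-673158.60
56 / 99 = 0.57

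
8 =8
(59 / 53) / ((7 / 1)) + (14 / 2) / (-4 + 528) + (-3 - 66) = -13380363 / 194404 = -68.83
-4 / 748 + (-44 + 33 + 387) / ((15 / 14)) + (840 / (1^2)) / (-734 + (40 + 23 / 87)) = 11841127183 / 33859155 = 349.72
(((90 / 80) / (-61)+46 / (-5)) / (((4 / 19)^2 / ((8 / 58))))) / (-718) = 8119973 / 203222720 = 0.04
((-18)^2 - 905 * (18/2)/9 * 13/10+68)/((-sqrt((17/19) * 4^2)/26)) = 20397 * sqrt(323)/68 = 5390.87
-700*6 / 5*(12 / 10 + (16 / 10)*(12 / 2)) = -9072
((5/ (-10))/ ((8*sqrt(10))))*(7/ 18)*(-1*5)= 7*sqrt(10)/ 576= 0.04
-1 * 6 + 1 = -5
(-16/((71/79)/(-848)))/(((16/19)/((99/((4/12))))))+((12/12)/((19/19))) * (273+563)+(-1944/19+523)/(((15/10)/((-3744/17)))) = 120708265988/22933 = 5263518.34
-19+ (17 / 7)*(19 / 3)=-76 / 21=-3.62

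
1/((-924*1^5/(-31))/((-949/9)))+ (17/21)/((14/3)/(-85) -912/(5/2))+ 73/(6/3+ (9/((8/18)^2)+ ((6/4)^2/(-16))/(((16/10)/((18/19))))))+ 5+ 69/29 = 1266440699902765/235530657600084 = 5.38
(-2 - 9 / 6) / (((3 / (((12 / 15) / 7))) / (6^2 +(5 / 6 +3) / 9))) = -1967 / 405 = -4.86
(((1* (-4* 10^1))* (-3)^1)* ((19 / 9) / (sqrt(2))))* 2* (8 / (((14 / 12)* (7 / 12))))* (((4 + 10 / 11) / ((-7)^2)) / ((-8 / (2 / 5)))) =-393984* sqrt(2) / 26411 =-21.10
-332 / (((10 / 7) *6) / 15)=-581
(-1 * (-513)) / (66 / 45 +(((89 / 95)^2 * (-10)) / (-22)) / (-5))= 152784225 / 413047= 369.90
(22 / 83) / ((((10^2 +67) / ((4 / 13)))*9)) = 0.00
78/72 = 13/12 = 1.08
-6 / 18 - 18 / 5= -59 / 15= -3.93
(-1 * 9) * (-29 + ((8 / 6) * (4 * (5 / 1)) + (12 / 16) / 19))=1569 / 76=20.64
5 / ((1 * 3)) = 5 / 3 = 1.67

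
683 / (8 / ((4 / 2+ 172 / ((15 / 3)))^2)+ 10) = 5655923 / 82860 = 68.26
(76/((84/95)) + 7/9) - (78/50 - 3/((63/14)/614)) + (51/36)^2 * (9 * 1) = 12916663/25200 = 512.57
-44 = -44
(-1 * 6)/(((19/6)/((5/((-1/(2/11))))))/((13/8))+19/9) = 3510/19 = 184.74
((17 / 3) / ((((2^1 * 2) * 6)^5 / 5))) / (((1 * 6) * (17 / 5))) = 25 / 143327232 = 0.00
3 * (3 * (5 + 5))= 90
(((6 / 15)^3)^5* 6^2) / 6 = 196608 / 30517578125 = 0.00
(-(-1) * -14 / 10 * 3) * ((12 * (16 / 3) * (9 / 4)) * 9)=-27216 / 5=-5443.20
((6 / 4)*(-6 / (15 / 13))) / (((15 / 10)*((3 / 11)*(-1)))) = 286 / 15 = 19.07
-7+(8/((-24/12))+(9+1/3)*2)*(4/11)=-5/3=-1.67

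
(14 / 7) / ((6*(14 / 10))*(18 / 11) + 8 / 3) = 165 / 1354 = 0.12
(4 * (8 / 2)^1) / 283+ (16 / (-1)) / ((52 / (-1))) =1340 / 3679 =0.36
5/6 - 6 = -31/6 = -5.17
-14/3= -4.67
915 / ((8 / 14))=6405 / 4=1601.25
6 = 6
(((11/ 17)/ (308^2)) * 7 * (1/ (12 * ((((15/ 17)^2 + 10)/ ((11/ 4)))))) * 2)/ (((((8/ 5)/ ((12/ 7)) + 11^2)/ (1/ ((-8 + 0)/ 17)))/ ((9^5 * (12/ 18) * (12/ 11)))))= -17065161/ 11230586752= -0.00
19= 19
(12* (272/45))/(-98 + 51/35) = -7616/10137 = -0.75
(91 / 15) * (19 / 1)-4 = 1669 / 15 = 111.27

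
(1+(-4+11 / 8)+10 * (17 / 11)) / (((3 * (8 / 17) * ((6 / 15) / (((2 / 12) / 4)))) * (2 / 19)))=1965455 / 202752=9.69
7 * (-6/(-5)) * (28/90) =196/75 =2.61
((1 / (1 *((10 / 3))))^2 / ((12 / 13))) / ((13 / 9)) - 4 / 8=-173 / 400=-0.43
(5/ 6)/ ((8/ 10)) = 25/ 24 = 1.04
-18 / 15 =-6 / 5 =-1.20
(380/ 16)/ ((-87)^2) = 95/ 30276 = 0.00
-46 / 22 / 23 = -1 / 11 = -0.09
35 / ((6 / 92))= 1610 / 3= 536.67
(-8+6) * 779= -1558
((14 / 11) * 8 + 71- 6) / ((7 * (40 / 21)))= 2481 / 440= 5.64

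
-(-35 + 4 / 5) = 171 / 5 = 34.20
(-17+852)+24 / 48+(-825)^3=-1123029579 / 2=-561514789.50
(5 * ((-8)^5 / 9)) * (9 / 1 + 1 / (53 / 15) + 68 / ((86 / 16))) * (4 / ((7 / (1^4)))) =-228171.20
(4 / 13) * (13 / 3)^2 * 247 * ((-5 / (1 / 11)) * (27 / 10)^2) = -2861001 / 5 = -572200.20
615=615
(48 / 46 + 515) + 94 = 14031 / 23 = 610.04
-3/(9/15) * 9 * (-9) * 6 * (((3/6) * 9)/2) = 10935/2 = 5467.50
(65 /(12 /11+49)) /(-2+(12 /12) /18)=-2574 /3857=-0.67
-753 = -753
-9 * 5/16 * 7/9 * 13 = -28.44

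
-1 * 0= 0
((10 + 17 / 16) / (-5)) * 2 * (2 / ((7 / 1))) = -177 / 140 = -1.26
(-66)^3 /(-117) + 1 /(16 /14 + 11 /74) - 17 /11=2456.46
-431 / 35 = -12.31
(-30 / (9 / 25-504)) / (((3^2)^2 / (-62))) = -15500 / 339957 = -0.05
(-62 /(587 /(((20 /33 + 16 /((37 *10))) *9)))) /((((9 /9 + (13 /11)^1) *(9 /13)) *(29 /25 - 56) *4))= 1996865 /1071962964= 0.00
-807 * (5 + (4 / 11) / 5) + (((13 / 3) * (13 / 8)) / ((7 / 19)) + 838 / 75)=-62576429 / 15400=-4063.40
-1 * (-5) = 5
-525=-525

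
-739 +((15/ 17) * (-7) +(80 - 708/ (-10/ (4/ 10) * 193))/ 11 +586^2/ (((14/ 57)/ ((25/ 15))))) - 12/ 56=29425250832779/ 12631850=2329449.04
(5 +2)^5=16807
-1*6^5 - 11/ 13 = -101099/ 13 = -7776.85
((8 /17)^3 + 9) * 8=357832 /4913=72.83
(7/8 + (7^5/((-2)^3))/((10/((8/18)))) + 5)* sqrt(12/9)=-31499* sqrt(3)/540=-101.03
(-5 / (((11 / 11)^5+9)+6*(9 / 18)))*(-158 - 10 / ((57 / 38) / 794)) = 6290 / 3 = 2096.67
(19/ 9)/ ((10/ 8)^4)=4864/ 5625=0.86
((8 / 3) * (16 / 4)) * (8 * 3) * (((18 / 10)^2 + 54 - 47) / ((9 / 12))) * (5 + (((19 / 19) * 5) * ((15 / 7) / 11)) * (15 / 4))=34930688 / 1155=30243.02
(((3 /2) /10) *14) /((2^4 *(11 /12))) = 63 /440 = 0.14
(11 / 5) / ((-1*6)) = -11 / 30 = -0.37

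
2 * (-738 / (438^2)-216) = -2302169 / 5329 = -432.01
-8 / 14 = -0.57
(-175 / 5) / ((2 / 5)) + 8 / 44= -1921 / 22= -87.32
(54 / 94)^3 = 19683 / 103823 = 0.19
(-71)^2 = 5041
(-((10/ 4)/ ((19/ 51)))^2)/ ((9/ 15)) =-75.05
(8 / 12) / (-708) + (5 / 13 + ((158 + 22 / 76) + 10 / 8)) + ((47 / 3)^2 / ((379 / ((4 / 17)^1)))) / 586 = 158386897569695 / 990392213772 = 159.92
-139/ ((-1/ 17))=2363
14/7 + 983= 985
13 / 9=1.44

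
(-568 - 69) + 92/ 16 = -631.25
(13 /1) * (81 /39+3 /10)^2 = 95481 /1300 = 73.45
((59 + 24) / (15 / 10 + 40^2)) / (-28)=-83 / 44842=-0.00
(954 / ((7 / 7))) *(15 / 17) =14310 / 17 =841.76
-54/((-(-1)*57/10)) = -180/19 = -9.47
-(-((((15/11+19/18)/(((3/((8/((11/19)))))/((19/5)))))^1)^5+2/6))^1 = 158311890207727906682829386501/1163042791935190959375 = 136118714.90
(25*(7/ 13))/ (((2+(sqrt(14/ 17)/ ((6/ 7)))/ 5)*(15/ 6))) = 1071000/ 393341 - 7350*sqrt(238)/ 393341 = 2.43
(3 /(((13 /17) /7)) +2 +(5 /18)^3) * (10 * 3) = 11176405 /12636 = 884.49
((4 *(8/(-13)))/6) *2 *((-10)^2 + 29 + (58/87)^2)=-37280/351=-106.21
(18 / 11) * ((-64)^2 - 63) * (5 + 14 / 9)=475894 / 11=43263.09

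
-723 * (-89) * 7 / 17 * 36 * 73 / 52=295931853 / 221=1339058.16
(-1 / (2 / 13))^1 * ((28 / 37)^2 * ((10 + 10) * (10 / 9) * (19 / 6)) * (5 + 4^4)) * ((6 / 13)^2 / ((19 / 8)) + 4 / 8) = -2152530800 / 53391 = -40316.36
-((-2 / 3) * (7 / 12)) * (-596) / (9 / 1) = -2086 / 81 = -25.75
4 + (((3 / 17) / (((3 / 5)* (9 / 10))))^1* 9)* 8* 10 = 4068 / 17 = 239.29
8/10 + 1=9/5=1.80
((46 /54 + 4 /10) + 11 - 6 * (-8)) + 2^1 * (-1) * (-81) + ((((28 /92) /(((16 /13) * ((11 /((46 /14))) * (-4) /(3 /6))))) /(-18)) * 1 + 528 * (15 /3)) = 1088113859 /380160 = 2862.25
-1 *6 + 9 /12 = -5.25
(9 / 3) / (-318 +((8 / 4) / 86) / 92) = -11868 / 1258007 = -0.01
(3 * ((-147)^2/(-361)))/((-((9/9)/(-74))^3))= -26269456248/361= -72768576.86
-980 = -980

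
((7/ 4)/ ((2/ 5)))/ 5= 7/ 8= 0.88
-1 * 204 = -204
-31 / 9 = -3.44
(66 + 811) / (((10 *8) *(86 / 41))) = 35957 / 6880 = 5.23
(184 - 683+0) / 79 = -499 / 79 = -6.32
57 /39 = 19 /13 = 1.46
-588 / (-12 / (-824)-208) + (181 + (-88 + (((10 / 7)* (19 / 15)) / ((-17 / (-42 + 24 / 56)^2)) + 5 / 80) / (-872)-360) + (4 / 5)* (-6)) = -936801363579691 / 3485616928640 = -268.76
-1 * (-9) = 9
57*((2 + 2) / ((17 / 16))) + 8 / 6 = 215.92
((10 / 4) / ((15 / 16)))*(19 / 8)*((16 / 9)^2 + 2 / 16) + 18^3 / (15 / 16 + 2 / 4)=182328901 / 44712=4077.85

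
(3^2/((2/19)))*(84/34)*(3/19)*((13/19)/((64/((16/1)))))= 7371/1292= 5.71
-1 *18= -18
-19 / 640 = -0.03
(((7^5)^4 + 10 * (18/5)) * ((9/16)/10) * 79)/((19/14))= 397126109363215108149/1520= 261267177212641518.52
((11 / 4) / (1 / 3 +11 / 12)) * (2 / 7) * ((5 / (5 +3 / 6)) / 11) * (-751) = -3004 / 77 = -39.01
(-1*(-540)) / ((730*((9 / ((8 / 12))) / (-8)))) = -32 / 73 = -0.44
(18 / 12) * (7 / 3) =7 / 2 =3.50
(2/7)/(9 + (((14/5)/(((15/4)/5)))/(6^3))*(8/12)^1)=2430/76643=0.03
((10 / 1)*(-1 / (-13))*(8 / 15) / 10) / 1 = 8 / 195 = 0.04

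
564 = 564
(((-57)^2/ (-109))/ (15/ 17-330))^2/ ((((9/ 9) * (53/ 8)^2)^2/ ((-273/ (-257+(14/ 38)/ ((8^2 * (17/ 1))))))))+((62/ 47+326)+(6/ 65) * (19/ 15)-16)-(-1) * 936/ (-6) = 4218495815311029971675282386/ 27139747150850903481993925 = 155.44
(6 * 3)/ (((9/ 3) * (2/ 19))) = 57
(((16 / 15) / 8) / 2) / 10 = 1 / 150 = 0.01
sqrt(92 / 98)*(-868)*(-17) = 2108*sqrt(46) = 14297.15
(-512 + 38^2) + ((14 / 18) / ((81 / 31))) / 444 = 301666249 / 323676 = 932.00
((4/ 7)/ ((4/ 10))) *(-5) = -50/ 7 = -7.14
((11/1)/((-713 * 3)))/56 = -11/119784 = -0.00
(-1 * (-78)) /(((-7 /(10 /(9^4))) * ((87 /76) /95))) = -1877200 /1331883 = -1.41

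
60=60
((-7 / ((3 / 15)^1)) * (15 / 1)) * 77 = -40425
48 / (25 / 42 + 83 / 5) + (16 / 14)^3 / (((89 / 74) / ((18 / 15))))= 2359442208 / 551164985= 4.28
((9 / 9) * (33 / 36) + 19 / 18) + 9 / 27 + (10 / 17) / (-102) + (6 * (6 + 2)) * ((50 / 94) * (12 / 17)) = 9937369 / 488988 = 20.32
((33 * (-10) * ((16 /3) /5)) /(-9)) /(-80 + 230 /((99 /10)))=-968 /1405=-0.69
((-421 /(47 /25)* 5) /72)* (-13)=684125 /3384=202.16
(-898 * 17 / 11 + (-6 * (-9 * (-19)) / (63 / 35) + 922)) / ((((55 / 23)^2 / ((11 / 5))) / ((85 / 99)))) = -11385138 / 33275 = -342.15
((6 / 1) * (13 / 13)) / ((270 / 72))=8 / 5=1.60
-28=-28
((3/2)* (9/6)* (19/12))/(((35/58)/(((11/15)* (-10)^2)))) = 6061/14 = 432.93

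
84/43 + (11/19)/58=93041/47386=1.96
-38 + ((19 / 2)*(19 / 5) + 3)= 11 / 10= 1.10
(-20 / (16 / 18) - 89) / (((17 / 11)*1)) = -2453 / 34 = -72.15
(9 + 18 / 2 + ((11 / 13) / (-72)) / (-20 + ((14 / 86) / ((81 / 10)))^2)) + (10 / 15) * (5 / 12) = 4150891459219 / 227093143680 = 18.28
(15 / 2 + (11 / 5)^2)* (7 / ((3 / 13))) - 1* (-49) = 63497 / 150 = 423.31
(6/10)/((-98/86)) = -129/245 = -0.53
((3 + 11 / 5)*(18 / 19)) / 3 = 156 / 95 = 1.64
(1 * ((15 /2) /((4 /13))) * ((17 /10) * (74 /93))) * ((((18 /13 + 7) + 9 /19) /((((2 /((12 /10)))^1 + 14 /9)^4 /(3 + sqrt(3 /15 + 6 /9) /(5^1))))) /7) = 752465781 * sqrt(195) /145805978150 + 6772192029 /5832239126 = 1.23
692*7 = 4844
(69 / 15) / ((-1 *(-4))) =23 / 20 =1.15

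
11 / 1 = 11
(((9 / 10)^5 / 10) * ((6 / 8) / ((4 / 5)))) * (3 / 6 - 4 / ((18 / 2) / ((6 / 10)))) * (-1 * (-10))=413343 / 3200000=0.13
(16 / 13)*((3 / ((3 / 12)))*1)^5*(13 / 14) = 1990656 / 7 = 284379.43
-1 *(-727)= 727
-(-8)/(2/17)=68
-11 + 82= 71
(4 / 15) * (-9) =-12 / 5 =-2.40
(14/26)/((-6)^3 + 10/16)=-56/22399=-0.00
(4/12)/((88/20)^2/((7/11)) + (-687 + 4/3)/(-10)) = 350/103939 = 0.00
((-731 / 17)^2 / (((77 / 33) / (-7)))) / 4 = -5547 / 4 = -1386.75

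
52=52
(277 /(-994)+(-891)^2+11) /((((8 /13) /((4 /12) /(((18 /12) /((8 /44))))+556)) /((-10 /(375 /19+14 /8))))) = -3832023152143420 /11478357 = -333847705.92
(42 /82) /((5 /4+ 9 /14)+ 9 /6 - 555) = -0.00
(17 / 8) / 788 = 17 / 6304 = 0.00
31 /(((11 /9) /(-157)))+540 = -37863 /11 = -3442.09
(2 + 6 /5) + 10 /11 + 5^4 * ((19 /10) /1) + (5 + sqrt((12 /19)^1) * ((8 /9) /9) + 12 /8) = 16 * sqrt(57) /1539 + 65896 /55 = 1198.19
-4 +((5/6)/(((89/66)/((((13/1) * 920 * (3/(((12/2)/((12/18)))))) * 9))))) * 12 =23680444/89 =266072.40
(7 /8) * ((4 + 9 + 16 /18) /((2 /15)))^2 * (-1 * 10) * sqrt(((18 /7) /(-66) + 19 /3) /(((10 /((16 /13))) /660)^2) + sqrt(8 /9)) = -1953125 * sqrt(49686 * sqrt(2) + 3095414784) /5616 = -19349390.77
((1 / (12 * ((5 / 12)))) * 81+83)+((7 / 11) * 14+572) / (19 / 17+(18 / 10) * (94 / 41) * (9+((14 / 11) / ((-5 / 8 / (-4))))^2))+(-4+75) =2830288603553 / 16449286265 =172.06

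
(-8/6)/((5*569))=-4/8535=-0.00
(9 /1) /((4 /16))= 36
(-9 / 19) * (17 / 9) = -17 / 19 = -0.89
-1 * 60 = -60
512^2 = 262144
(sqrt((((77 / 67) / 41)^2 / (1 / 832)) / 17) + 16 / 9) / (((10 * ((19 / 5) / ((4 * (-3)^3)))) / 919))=-88224 / 19 - 30569616 * sqrt(221) / 887281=-5155.55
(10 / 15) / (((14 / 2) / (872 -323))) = 52.29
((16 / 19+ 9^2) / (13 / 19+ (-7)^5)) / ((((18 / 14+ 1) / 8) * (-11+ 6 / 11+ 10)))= 23947 / 638640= 0.04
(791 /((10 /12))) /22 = 2373 /55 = 43.15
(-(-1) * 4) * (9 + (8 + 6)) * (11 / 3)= 1012 / 3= 337.33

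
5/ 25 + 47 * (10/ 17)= 2367/ 85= 27.85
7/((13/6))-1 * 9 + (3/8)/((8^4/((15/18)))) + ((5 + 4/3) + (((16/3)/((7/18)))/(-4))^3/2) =-17171806907/876675072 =-19.59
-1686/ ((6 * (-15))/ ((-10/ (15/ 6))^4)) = 71936/ 15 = 4795.73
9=9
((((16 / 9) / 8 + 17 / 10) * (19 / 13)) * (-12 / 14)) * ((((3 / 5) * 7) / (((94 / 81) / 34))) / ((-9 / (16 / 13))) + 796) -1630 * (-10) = 60147939736 / 4170075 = 14423.71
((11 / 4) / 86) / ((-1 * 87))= -11 / 29928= -0.00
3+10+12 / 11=155 / 11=14.09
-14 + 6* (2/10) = -64/5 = -12.80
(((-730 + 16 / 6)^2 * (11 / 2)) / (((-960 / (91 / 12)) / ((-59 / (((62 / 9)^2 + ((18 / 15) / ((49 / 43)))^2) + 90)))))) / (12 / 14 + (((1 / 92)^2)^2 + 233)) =1653130500575718028865 / 39504176119536913503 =41.85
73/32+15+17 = 1097/32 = 34.28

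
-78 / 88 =-39 / 44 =-0.89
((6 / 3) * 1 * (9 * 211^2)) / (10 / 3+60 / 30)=1202067 / 8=150258.38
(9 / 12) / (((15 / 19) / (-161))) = -3059 / 20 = -152.95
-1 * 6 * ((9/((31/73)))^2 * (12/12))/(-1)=2695.00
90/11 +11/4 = 10.93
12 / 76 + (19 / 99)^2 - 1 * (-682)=127037620 / 186219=682.19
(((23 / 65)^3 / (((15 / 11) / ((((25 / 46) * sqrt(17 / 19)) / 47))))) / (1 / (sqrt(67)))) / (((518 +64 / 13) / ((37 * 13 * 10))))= 19573 * sqrt(21641) / 107615430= 0.03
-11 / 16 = -0.69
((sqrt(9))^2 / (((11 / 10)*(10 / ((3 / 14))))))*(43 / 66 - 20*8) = -94653 / 3388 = -27.94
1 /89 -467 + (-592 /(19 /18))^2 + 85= 10093706987 /32129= 314161.88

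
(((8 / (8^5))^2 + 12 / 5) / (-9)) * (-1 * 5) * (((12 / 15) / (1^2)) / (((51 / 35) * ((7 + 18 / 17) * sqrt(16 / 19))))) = 1409286179 * sqrt(19) / 62058921984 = 0.10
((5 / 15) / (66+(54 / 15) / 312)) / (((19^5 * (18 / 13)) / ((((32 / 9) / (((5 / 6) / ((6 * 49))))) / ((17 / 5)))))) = 10599680 / 19506254795883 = 0.00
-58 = -58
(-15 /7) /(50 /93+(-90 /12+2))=2790 /6461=0.43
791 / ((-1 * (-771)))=791 / 771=1.03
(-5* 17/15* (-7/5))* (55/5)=1309/15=87.27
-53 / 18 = -2.94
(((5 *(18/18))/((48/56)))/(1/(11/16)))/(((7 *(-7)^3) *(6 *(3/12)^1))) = -55/49392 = -0.00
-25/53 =-0.47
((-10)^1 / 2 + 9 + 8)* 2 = 24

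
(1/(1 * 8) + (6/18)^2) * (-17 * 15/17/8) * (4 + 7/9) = -3655/1728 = -2.12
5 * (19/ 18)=95/ 18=5.28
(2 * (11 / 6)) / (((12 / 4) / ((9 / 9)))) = 11 / 9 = 1.22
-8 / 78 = -4 / 39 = -0.10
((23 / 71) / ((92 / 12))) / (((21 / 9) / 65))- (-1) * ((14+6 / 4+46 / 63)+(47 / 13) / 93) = 62897329 / 3605238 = 17.45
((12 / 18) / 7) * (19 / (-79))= -38 / 1659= -0.02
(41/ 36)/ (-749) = -41/ 26964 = -0.00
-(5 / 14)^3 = -125 / 2744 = -0.05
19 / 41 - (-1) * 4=183 / 41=4.46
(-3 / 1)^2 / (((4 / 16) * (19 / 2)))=72 / 19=3.79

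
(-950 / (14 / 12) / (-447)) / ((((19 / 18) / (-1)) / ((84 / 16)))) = -1350 / 149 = -9.06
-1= -1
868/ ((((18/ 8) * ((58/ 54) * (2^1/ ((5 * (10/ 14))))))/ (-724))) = -13466400/ 29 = -464358.62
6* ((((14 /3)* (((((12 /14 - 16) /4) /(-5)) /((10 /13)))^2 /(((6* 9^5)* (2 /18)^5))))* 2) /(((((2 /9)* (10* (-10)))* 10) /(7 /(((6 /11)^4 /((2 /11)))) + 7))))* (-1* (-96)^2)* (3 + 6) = 72151.52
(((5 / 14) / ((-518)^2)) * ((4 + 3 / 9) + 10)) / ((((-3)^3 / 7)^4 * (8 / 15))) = 7525 / 46562734656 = 0.00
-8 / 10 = -4 / 5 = -0.80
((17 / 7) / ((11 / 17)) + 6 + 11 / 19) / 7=15116 / 10241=1.48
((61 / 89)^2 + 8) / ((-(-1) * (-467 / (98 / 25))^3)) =-63143630088 / 12605227289421875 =-0.00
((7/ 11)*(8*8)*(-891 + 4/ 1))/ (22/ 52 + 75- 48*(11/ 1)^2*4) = 10331776/ 6622781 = 1.56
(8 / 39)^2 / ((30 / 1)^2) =16 / 342225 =0.00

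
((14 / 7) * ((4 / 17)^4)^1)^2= 262144 / 6975757441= 0.00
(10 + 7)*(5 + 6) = 187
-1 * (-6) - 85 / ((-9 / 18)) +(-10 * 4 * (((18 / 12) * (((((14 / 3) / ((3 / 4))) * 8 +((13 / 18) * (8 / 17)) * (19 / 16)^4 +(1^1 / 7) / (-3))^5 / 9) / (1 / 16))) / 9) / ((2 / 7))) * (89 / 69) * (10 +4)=-991315908312838991352876782832617009353583381 / 4067031891493589429398546409324544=-243744316435.34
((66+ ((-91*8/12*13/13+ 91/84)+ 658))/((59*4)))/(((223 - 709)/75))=-199325/458784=-0.43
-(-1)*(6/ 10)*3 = 9/ 5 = 1.80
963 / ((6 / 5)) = 1605 / 2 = 802.50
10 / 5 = 2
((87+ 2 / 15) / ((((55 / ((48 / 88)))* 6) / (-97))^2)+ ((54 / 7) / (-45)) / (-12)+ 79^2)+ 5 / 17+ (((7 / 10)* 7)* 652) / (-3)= 2255648001823 / 435569750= 5178.61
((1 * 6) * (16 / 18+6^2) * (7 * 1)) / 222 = 2324 / 333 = 6.98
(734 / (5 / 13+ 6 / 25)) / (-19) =-238550 / 3857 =-61.85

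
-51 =-51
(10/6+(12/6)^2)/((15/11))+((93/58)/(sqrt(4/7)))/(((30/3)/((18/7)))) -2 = 2.70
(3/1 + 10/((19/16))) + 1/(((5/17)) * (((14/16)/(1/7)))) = 55749/4655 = 11.98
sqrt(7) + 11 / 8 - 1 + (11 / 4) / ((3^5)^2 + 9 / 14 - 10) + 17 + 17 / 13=sqrt(7) + 1606000369 / 85961720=21.33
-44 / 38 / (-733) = 22 / 13927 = 0.00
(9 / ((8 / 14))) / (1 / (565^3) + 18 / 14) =79539697125 / 6493036528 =12.25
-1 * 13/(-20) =13/20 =0.65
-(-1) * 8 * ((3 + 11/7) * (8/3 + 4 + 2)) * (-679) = -645632/3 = -215210.67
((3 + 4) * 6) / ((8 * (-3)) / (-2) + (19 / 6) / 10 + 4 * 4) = 2520 / 1699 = 1.48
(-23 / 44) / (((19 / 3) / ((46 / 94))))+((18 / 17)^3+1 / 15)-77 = -219449691589 / 2895623940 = -75.79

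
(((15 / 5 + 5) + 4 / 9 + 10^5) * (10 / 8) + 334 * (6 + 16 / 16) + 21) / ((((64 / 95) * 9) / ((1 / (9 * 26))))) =54450485 / 606528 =89.77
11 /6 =1.83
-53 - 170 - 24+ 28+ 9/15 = -1092/5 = -218.40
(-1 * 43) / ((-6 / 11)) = 473 / 6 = 78.83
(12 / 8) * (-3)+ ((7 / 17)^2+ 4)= -191 / 578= -0.33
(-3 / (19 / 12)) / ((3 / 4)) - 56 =-1112 / 19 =-58.53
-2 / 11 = -0.18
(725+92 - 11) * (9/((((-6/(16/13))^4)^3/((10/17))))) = 42606075576320/1799029744827343821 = 0.00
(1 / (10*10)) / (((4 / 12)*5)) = 3 / 500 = 0.01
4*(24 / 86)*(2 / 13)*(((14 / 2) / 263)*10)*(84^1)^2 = 47416320 / 147017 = 322.52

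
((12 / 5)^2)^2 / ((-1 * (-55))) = 20736 / 34375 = 0.60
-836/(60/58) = -12122/15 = -808.13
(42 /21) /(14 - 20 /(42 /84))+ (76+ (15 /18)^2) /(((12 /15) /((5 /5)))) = 179321 /1872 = 95.79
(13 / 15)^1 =13 / 15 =0.87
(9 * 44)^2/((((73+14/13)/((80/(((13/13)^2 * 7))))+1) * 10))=16308864/7781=2095.99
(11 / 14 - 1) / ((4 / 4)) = -3 / 14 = -0.21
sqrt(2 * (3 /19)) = sqrt(114) /19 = 0.56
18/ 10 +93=474/ 5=94.80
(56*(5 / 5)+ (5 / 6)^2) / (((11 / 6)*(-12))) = -2041 / 792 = -2.58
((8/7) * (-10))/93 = -80/651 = -0.12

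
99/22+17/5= 79/10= 7.90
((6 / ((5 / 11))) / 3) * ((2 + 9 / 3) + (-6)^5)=-170962 / 5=-34192.40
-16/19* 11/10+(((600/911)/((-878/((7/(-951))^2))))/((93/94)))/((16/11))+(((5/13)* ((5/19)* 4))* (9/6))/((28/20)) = -95486352198000509/193865539553668710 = -0.49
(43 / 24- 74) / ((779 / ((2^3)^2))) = -13864 / 2337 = -5.93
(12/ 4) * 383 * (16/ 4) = 4596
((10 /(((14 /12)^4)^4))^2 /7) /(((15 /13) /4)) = 2759002518114752306589204480 /7730993719707444524137094407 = 0.36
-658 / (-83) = 658 / 83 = 7.93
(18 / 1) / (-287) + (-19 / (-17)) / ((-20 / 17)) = -5813 / 5740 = -1.01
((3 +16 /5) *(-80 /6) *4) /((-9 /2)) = 1984 /27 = 73.48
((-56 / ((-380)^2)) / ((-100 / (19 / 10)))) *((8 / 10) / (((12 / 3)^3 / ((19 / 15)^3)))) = 0.00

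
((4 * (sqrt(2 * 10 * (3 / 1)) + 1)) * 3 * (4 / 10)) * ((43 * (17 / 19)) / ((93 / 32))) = 555.75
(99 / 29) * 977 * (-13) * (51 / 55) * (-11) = 64127349 / 145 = 442257.58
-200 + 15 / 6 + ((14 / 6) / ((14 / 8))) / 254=-150491 / 762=-197.49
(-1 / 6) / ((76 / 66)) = -11 / 76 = -0.14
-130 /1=-130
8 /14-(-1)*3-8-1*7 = -80 /7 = -11.43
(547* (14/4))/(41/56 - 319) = -107212/17823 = -6.02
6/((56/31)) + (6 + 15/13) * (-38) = -268.52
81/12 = 6.75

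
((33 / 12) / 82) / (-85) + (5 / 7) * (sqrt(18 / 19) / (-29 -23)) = -15 * sqrt(38) / 6916 -11 / 27880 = -0.01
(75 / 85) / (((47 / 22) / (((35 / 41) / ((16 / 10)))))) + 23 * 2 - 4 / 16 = 1505943 / 32759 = 45.97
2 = 2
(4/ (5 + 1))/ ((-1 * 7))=-2/ 21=-0.10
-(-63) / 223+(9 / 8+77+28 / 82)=5760015 / 73144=78.75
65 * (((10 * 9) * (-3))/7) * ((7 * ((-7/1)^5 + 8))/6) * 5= 245685375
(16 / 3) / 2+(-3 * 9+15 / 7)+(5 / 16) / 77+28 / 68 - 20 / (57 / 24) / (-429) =-337627175 / 15519504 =-21.76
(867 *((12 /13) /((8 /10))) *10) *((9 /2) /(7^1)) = 585225 /91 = 6431.04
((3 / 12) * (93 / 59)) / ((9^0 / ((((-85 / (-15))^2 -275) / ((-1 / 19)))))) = 643777 / 354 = 1818.58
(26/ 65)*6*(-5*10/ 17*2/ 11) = -240/ 187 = -1.28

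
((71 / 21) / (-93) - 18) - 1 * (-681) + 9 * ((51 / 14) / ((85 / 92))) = 6820358 / 9765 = 698.45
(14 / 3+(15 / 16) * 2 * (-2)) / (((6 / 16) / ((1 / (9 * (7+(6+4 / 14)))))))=0.02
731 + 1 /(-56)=40935 /56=730.98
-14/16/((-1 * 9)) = 7/72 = 0.10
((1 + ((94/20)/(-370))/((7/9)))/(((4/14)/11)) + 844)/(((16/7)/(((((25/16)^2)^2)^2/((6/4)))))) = 278814263916015625/30511447670784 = 9138.02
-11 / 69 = -0.16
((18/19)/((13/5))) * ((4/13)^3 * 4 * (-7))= -0.30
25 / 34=0.74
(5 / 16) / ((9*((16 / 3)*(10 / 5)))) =5 / 1536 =0.00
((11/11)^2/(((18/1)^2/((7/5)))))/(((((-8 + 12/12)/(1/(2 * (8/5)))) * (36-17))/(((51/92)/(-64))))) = 17/193314816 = 0.00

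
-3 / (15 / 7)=-7 / 5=-1.40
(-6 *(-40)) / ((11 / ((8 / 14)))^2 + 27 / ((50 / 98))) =96000 / 169393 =0.57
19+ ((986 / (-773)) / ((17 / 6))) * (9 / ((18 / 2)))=14339 / 773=18.55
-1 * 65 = -65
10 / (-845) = -2 / 169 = -0.01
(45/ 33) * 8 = 120/ 11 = 10.91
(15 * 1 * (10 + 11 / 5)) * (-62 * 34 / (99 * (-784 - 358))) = 64294 / 18843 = 3.41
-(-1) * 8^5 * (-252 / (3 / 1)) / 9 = -917504 / 3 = -305834.67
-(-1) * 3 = 3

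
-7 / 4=-1.75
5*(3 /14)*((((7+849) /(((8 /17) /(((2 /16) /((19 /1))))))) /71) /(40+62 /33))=900405 /208803616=0.00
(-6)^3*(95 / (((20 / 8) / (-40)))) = 328320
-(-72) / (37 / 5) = 360 / 37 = 9.73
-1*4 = -4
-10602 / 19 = -558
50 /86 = 25 /43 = 0.58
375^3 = 52734375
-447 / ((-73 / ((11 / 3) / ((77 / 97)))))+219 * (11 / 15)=482598 / 2555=188.88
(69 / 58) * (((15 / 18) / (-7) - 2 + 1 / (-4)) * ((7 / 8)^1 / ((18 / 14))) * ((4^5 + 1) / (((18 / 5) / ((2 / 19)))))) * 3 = -164199875 / 952128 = -172.46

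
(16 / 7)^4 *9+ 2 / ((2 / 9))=611433 / 2401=254.66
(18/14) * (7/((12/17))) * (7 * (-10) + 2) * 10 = -8670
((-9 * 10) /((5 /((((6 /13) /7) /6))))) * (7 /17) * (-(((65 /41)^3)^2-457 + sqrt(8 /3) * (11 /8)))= -37716817455216 /1049773037261 + 33 * sqrt(6) /442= -35.75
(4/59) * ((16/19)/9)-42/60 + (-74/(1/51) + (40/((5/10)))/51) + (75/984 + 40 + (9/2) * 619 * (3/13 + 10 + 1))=27550.26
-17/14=-1.21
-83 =-83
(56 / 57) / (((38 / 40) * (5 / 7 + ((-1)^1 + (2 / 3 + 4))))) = 0.24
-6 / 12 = -1 / 2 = -0.50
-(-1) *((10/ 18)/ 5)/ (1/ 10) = 10/ 9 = 1.11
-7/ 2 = -3.50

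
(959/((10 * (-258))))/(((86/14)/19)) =-127547/110940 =-1.15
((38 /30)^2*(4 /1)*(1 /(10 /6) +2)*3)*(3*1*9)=168948 /125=1351.58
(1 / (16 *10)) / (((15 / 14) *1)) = 7 / 1200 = 0.01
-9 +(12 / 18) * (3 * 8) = 7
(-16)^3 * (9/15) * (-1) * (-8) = -98304/5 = -19660.80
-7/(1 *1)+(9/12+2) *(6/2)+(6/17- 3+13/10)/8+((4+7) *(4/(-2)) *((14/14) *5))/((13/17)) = -2524077/17680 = -142.76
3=3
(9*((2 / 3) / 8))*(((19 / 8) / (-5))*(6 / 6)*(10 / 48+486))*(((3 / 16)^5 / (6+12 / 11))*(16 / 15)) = -65848167 / 10905190400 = -0.01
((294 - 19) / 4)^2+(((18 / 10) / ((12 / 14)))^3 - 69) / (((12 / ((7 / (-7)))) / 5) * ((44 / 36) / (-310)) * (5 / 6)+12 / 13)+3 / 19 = 598255687811 / 128310800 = 4662.55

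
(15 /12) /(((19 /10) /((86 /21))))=1075 /399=2.69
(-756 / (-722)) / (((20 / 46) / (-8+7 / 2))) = -39123 / 3610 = -10.84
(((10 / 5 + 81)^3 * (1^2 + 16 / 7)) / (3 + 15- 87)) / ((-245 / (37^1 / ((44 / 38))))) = 401966261 / 113190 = 3551.25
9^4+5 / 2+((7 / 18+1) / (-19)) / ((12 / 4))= 3367063 / 513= 6563.48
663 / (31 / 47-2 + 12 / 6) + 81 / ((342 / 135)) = 1037.17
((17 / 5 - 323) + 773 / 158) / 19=-248619 / 15010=-16.56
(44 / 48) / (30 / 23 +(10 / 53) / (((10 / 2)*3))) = 13409 / 19264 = 0.70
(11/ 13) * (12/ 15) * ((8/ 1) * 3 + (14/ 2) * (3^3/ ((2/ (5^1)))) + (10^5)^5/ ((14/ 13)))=2860000000000000000000152922/ 455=6285714285714285714286050.00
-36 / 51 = -12 / 17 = -0.71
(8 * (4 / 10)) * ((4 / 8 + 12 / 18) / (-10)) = -0.37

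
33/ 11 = 3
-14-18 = -32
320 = 320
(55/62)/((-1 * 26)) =-55/1612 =-0.03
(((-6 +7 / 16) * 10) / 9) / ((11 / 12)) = -445 / 66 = -6.74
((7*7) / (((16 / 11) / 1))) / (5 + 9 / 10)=2695 / 472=5.71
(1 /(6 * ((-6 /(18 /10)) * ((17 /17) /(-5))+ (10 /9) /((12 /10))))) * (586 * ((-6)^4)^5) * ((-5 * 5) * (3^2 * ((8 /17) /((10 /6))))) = -10412592990961753128960 /731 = -14244313257129621243.45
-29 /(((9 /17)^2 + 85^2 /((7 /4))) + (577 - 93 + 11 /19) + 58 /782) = -25637479 /4078573551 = -0.01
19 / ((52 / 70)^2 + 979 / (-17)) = -395675 / 1187783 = -0.33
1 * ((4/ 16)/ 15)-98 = -5879/ 60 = -97.98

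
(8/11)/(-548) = -2/1507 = -0.00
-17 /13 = -1.31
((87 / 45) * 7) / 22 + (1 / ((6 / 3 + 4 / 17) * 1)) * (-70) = -30.70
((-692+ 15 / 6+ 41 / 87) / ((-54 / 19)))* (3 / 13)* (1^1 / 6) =2277929 / 244296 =9.32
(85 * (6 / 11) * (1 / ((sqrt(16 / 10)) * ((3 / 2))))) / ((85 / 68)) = 68 * sqrt(10) / 11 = 19.55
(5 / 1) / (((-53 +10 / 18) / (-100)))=9.53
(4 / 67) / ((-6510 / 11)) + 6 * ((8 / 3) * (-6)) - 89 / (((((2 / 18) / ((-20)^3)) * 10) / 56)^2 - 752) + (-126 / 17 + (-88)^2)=3463116656747824800619724 / 453245608024469892555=7640.71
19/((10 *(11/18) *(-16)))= -171/880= -0.19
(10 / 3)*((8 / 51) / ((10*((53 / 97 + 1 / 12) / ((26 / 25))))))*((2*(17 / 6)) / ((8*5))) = 10088 / 824625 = 0.01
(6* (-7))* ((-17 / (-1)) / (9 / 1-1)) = -357 / 4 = -89.25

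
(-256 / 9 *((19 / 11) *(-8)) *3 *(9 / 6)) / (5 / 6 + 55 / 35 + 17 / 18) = 1225728 / 2321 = 528.10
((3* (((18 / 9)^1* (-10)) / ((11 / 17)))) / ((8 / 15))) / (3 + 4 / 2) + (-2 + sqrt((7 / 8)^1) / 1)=-35.84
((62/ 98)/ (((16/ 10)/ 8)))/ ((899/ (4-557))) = -395/ 203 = -1.95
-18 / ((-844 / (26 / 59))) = 117 / 12449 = 0.01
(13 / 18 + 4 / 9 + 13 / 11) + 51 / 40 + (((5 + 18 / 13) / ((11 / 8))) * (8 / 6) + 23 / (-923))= 11927389 / 1218360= 9.79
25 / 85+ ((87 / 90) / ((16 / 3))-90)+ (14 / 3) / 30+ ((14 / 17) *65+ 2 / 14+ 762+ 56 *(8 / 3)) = 30009815 / 34272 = 875.64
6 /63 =2 /21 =0.10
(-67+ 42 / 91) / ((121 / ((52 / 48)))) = -865 / 1452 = -0.60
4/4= 1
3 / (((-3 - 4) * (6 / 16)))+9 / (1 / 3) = 181 / 7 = 25.86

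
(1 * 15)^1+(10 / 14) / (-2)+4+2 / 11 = 2899 / 154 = 18.82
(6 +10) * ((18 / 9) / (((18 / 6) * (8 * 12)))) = 1 / 9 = 0.11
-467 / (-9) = 467 / 9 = 51.89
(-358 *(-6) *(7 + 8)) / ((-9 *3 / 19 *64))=-17005 / 48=-354.27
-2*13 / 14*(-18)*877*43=8824374 / 7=1260624.86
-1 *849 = -849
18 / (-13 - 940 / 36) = -81 / 176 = -0.46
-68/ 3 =-22.67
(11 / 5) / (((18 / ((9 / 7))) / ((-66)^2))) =23958 / 35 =684.51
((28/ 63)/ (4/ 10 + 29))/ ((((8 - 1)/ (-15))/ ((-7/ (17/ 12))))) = 400/ 2499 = 0.16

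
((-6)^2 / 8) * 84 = 378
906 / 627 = 1.44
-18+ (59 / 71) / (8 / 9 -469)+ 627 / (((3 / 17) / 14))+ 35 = 14884060826 / 299123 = 49759.00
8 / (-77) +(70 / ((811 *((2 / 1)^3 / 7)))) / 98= -51519 / 499576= -0.10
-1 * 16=-16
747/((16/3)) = 2241/16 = 140.06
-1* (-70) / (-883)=-0.08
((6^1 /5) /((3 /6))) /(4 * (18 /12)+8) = 6 /35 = 0.17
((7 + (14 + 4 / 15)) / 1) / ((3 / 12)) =1276 / 15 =85.07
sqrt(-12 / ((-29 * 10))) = sqrt(870) / 145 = 0.20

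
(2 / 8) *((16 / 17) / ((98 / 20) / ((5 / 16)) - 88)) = -25 / 7684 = -0.00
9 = 9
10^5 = 100000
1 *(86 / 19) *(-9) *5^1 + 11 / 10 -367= -108221 / 190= -569.58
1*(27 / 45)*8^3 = 1536 / 5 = 307.20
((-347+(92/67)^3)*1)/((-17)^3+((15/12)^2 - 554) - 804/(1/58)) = 0.01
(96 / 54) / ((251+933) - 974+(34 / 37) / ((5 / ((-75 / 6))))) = 592 / 69165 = 0.01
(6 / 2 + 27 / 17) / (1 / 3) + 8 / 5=1306 / 85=15.36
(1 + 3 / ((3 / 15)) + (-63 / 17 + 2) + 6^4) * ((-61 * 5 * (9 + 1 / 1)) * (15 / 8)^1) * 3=-1528621875 / 68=-22479733.46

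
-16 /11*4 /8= -8 /11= -0.73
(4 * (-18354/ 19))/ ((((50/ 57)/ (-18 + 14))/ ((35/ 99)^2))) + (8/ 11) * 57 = 2443400/ 1089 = 2243.71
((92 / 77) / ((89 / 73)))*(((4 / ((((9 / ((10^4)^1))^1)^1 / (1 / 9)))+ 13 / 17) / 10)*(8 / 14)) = 9147903896 / 330280335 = 27.70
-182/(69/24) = -63.30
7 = 7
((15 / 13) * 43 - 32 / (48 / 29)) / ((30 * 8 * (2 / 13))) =1181 / 1440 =0.82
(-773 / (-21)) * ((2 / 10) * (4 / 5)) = 3092 / 525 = 5.89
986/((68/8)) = 116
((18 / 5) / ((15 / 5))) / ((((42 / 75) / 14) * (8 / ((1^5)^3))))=15 / 4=3.75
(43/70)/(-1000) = -43/70000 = -0.00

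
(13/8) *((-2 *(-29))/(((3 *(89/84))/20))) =52780/89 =593.03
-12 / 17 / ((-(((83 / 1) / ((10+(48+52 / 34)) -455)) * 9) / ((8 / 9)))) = -96 / 289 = -0.33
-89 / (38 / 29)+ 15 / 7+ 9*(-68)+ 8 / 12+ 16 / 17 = -9172927 / 13566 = -676.17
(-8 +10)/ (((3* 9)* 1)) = 2/ 27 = 0.07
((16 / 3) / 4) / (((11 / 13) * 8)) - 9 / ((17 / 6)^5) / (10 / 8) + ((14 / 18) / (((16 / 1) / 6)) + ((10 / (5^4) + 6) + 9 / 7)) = 7.75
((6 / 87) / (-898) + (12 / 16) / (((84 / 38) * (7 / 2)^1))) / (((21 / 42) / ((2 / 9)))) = 27467 / 638029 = 0.04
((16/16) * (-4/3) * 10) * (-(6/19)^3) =2880/6859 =0.42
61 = 61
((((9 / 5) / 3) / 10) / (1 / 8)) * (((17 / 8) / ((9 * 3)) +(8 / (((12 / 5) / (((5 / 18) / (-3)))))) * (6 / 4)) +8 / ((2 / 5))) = 4237 / 450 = 9.42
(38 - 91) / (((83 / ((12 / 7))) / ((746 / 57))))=-158152 / 11039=-14.33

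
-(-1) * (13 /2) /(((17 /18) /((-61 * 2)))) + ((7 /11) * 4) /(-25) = -3925826 /4675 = -839.75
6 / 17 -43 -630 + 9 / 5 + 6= -56512 / 85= -664.85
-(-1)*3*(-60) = -180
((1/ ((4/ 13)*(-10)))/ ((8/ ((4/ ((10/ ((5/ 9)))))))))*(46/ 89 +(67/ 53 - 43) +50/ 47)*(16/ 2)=5786534/ 1995291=2.90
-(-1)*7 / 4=7 / 4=1.75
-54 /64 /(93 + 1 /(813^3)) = -14508930519 /1599206563904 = -0.01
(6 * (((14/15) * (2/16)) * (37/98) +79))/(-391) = -66397/54740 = -1.21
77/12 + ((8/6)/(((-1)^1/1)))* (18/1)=-17.58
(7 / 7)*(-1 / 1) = -1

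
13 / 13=1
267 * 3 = 801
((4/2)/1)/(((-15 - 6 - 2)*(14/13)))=-13/161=-0.08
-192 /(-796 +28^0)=64 /265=0.24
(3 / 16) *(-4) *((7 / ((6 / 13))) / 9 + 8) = -523 / 72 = -7.26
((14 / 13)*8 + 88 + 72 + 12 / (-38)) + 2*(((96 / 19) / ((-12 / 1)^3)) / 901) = 337091117 / 2002923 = 168.30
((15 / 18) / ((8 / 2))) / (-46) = -5 / 1104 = -0.00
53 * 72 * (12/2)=22896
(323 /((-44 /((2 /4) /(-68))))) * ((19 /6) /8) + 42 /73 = 735985 /1233408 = 0.60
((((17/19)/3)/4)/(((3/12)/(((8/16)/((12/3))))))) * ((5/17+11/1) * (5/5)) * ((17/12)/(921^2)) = 34/48349737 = 0.00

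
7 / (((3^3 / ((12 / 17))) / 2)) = 56 / 153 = 0.37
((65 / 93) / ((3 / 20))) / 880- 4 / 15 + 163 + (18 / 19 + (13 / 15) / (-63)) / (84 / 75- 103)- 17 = 9090255569261 / 62377609140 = 145.73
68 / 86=34 / 43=0.79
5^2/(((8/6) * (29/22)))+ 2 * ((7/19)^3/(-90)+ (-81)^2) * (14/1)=3288993140779/17901990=183722.21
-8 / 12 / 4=-1 / 6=-0.17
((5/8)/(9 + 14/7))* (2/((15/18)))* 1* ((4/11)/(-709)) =-6/85789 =-0.00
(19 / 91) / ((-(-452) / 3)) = 57 / 41132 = 0.00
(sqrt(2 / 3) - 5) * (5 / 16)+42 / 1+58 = 5 * sqrt(6) / 48+1575 / 16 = 98.69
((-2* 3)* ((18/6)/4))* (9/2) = -81/4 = -20.25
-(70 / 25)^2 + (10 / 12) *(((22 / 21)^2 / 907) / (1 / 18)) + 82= 247252466 / 3333225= 74.18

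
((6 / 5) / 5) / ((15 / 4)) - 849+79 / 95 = -848.10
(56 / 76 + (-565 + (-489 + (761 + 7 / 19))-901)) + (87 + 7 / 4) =-83915 / 76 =-1104.14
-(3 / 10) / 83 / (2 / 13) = -39 / 1660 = -0.02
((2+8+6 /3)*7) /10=42 /5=8.40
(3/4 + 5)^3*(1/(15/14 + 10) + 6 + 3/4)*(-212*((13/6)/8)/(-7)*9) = 106657710549/1111040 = 95998.08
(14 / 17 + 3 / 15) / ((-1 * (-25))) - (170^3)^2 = -51292334124999913 / 2125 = -24137568999999.96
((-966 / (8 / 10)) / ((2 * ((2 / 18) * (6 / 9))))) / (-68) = 119.86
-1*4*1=-4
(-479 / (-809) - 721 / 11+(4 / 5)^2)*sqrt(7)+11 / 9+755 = 6806 / 9 - 14308116*sqrt(7) / 222475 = 586.07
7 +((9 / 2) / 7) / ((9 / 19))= 117 / 14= 8.36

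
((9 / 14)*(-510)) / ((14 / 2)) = -2295 / 49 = -46.84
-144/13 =-11.08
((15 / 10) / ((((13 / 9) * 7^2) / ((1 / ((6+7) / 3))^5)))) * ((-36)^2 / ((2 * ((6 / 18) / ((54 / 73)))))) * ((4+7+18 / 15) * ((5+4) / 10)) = 94530599316 / 431637394825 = 0.22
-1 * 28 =-28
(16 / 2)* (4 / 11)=32 / 11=2.91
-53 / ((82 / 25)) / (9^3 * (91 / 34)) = -22525 / 2719899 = -0.01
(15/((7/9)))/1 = 135/7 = 19.29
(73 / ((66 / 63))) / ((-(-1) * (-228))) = -511 / 1672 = -0.31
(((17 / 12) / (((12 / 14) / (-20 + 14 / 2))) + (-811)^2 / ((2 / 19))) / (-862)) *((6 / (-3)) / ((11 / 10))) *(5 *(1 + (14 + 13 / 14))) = 228007169525 / 217224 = 1049640.78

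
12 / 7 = 1.71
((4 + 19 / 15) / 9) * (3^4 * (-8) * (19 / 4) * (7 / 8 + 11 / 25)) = -1184289 / 500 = -2368.58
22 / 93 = 0.24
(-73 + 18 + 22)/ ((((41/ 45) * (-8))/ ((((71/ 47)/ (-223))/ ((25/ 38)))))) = -400653/ 8594420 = -0.05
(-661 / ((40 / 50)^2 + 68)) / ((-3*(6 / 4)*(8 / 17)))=280925 / 61776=4.55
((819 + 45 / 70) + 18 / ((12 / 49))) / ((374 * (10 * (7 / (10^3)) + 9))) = 312600 / 1187263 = 0.26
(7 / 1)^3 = 343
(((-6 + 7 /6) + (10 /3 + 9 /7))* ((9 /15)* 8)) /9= -4 /35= -0.11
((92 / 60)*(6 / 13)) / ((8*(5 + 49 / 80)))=92 / 5837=0.02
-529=-529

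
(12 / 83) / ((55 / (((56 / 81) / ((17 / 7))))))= 1568 / 2095335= 0.00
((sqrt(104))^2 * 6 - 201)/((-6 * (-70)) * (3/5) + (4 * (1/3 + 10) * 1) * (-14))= -1269/980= -1.29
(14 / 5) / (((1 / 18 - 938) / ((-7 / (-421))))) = -1764 / 35538715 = -0.00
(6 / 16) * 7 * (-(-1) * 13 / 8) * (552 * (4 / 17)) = 18837 / 34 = 554.03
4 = 4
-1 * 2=-2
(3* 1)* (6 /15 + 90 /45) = 36 /5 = 7.20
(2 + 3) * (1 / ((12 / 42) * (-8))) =-2.19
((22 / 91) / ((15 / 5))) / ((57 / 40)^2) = 35200 / 886977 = 0.04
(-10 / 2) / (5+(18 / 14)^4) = -12005 / 18566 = -0.65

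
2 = 2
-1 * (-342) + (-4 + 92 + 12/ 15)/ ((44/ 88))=2598/ 5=519.60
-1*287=-287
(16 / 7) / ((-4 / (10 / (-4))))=10 / 7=1.43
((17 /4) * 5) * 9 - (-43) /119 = 91207 /476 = 191.61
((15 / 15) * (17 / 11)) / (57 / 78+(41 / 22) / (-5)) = 1105 / 256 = 4.32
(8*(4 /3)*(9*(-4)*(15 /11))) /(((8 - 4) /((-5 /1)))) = 7200 /11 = 654.55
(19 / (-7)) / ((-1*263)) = 19 / 1841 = 0.01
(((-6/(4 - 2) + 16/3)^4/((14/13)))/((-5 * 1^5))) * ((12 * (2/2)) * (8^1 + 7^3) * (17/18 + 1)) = -45085.44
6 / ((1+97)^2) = 3 / 4802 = 0.00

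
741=741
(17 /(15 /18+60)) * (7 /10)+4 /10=1087 /1825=0.60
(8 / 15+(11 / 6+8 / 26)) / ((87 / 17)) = 17731 / 33930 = 0.52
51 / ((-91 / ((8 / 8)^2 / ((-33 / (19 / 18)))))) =323 / 18018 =0.02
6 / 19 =0.32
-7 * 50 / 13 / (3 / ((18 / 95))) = -420 / 247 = -1.70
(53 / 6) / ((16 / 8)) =53 / 12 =4.42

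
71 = 71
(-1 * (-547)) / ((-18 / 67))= -36649 / 18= -2036.06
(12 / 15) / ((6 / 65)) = 26 / 3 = 8.67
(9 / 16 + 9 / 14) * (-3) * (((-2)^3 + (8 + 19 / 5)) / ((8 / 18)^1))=-13851 / 448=-30.92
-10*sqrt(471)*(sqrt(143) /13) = -10*sqrt(67353) /13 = -199.63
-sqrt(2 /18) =-1 /3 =-0.33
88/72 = 11/9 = 1.22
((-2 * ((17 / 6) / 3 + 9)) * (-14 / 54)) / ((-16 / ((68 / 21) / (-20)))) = 3043 / 58320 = 0.05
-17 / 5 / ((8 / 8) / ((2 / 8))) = -17 / 20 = -0.85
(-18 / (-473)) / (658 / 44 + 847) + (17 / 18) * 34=26183725 / 815409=32.11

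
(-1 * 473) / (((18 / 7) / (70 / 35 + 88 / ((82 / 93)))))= -6910057 / 369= -18726.44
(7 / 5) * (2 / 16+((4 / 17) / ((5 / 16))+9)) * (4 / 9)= 15673 / 2550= 6.15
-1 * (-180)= 180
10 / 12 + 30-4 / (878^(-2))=-18501031 / 6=-3083505.17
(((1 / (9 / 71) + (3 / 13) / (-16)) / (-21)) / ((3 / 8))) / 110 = -0.01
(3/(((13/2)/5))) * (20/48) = 25/26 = 0.96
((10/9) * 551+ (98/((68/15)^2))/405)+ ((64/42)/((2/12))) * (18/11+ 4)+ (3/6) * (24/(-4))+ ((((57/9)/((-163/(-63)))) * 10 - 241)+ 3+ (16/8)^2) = 13094187459/29017912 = 451.24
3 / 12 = 1 / 4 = 0.25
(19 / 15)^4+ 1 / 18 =266267 / 101250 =2.63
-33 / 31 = -1.06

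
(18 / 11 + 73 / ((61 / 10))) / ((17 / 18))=164304 / 11407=14.40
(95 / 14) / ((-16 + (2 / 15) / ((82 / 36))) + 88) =19475 / 206808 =0.09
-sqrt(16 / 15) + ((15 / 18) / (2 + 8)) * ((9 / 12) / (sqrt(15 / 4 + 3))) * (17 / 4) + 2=-4 * sqrt(15) / 15 + 17 * sqrt(3) / 288 + 2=1.07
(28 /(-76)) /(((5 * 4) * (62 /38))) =-7 /620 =-0.01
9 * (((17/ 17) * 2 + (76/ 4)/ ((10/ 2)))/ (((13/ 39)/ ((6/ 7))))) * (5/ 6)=783/ 7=111.86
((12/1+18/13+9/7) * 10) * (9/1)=120150/91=1320.33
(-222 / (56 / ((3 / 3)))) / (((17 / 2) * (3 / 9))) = -333 / 238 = -1.40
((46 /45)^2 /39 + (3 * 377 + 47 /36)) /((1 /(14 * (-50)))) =-2503926523 /3159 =-792632.64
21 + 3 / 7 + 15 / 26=4005 / 182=22.01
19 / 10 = 1.90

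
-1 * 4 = -4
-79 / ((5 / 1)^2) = -3.16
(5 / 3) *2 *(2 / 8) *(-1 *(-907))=755.83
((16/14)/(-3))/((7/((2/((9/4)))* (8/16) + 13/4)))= -38/189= -0.20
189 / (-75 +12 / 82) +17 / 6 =631 / 2046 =0.31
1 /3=0.33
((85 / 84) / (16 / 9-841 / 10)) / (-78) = 425 / 2696876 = 0.00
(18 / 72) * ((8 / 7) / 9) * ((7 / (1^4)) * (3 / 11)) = 2 / 33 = 0.06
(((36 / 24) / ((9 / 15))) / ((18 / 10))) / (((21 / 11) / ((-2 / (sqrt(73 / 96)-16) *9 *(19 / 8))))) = 5225 *sqrt(438) / 1029126 + 334400 / 171521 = 2.06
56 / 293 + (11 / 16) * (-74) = -118803 / 2344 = -50.68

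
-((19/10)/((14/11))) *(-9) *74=69597/70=994.24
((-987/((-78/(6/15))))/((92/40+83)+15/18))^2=974169/282105616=0.00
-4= -4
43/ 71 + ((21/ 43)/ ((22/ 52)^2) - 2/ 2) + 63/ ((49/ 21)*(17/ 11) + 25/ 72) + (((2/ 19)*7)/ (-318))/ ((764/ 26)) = 24386548521586307/ 1334778892768266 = 18.27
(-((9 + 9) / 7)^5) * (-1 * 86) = 162502848 / 16807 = 9668.76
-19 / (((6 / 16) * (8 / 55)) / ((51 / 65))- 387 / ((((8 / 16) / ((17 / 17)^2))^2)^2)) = 3553 / 1157891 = 0.00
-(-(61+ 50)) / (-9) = -37 / 3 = -12.33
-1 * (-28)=28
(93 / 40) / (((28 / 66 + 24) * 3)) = 33 / 1040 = 0.03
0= 0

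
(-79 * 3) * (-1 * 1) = 237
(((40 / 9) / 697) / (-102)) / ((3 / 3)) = -20 / 319923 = -0.00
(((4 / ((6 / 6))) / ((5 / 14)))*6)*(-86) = -28896 / 5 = -5779.20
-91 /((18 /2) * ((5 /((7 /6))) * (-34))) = 637 /9180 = 0.07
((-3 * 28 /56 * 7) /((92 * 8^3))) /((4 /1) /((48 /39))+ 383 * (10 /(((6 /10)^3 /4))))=-567 /180416586752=-0.00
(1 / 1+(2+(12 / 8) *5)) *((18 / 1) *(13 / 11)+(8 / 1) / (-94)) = 115017 / 517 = 222.47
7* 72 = 504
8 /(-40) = -0.20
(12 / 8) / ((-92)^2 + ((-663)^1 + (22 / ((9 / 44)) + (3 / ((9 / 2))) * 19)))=27 / 142582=0.00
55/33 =5/3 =1.67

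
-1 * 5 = -5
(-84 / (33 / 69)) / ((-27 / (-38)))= -24472 / 99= -247.19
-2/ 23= -0.09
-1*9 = -9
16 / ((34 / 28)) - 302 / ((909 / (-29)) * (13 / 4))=3242552 / 200889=16.14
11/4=2.75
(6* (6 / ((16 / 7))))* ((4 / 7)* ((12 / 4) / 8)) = 27 / 8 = 3.38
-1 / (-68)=1 / 68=0.01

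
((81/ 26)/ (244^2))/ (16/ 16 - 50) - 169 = -12818458097/ 75848864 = -169.00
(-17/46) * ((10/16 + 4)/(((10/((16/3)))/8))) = -2516/345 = -7.29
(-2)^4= 16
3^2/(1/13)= 117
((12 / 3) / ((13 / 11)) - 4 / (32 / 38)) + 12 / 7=127 / 364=0.35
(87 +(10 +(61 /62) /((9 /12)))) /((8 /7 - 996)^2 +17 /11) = 4928077 /49612811277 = 0.00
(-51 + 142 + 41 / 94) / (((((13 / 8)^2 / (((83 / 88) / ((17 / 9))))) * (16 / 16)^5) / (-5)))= -128409300 / 1485341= -86.45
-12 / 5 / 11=-12 / 55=-0.22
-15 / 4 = -3.75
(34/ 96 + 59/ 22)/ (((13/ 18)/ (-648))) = -389529/ 143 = -2723.98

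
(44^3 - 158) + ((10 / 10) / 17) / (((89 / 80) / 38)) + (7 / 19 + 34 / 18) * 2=21999869674 / 258723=85032.52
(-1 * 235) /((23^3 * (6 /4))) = -470 /36501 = -0.01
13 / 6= 2.17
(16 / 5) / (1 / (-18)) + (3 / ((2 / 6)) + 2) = -233 / 5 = -46.60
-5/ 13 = -0.38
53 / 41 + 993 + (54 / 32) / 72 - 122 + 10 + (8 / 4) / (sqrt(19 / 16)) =8 * sqrt(19) / 19 + 4630395 / 5248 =884.15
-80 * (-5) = 400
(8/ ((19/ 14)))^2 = 12544/ 361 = 34.75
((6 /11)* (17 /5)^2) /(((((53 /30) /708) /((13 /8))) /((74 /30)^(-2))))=538641090 /798127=674.88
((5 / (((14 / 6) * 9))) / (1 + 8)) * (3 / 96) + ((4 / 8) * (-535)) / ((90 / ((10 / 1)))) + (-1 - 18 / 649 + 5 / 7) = -117891331 / 3925152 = -30.03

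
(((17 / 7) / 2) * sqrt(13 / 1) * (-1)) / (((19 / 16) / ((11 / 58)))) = -748 * sqrt(13) / 3857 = -0.70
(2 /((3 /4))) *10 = 80 /3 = 26.67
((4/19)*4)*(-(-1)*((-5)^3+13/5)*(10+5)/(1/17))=-499392/19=-26283.79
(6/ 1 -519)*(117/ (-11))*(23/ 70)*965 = 266433219/ 154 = 1730085.84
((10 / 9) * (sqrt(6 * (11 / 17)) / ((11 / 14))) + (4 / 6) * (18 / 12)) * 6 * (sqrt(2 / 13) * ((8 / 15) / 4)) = 4 * sqrt(26) / 65 + 224 * sqrt(7293) / 21879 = 1.19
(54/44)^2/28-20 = -270311/13552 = -19.95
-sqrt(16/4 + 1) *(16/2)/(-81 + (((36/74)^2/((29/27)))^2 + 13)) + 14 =3152338802 *sqrt(5)/26775747941 + 14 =14.26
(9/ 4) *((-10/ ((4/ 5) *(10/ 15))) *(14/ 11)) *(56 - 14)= -99225/ 44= -2255.11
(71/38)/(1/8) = 284/19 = 14.95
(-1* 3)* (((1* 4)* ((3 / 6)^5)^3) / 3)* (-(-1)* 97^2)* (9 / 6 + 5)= -122317 / 16384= -7.47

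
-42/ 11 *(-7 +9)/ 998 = -42/ 5489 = -0.01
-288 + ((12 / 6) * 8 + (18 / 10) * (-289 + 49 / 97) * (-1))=119936 / 485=247.29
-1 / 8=-0.12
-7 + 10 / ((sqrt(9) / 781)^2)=6099547 / 9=677727.44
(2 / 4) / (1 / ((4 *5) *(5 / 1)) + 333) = 50 / 33301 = 0.00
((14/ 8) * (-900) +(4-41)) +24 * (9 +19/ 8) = -1339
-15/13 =-1.15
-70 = -70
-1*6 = -6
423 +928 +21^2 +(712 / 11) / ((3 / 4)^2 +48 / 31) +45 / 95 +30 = 405509047 / 218823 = 1853.14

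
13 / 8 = 1.62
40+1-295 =-254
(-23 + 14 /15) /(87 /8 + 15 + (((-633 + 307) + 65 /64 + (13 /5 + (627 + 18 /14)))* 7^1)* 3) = -21184 /6191811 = -0.00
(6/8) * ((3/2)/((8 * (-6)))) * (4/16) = -3/512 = -0.01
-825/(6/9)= -2475/2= -1237.50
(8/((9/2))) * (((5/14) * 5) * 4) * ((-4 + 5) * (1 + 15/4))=3800/63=60.32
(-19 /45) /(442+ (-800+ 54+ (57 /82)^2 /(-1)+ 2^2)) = 127756 /90920205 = 0.00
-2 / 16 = -1 / 8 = -0.12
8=8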